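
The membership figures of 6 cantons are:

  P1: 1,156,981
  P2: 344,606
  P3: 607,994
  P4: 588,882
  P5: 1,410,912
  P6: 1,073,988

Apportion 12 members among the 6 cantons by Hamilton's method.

The standard divisor is 5183363/12 ≈ 431946.917.
Standard quotas: P1 2.6785, P2 0.7978, P3 1.4076, P4 1.3633, P5 3.2664, P6 2.4864.
Lower quotas: P1 2, P2 0, P3 1, P4 1, P5 3, P6 2 (sum 9, leaving 3 seats).
Remainders in descending order: P2 0.7978, P1 0.6785, P6 0.4864, P3 0.4076, P4 0.3633, P5 0.2664.
The surplus seats go to P2, P1, P6.

P1=3; P2=1; P3=1; P4=1; P5=3; P6=3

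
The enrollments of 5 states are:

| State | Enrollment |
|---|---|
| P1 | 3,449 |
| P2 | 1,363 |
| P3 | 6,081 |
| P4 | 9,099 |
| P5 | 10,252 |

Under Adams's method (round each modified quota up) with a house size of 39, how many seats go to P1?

Standard divisor 30244/39 ≈ 775.487; standard quotas: P1 4.448, P2 1.758, P3 7.842, P4 11.733, P5 13.220.
Rounding up gives 5, 2, 8, 12, 14 = 41 seats, so the divisor must be adjusted.
With modified divisor 840: modified quotas P1 4.106, P2 1.623, P3 7.239, P4 10.832, P5 12.205.
Rounding up: P1 5, P2 2, P3 8, P4 11, P5 13 (total 39).
P1 receives 5.

5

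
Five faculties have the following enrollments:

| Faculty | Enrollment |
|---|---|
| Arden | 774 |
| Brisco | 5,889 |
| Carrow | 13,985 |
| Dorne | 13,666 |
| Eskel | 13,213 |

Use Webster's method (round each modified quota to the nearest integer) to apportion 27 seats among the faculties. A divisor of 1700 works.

Arden=0, Brisco=3, Carrow=8, Dorne=8, Eskel=8

With modified divisor 1700: modified quotas Arden 0.455, Brisco 3.464, Carrow 8.226, Dorne 8.039, Eskel 7.772.
Rounding to the nearest integer: Arden 0, Brisco 3, Carrow 8, Dorne 8, Eskel 8 (total 27).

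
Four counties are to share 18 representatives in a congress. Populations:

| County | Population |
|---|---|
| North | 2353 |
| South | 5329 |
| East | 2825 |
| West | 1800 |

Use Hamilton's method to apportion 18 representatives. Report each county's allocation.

North: 3, South: 8, East: 4, West: 3

The standard divisor is 12307/18 ≈ 683.722.
Standard quotas: North 3.4415, South 7.7941, East 4.1318, West 2.6326.
Lower quotas: North 3, South 7, East 4, West 2 (sum 16, leaving 2 seats).
Remainders in descending order: South 0.7941, West 0.6326, North 0.4415, East 0.1318.
Largest remainders: South, West receive the extra seats.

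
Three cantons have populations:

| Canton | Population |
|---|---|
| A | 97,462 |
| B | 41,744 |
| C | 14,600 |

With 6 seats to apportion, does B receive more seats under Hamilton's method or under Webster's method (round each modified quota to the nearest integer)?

Hamilton: A 4, B 2, C 0.
Webster: A 4, B 1, C 1.
B gets 2 under Hamilton and 1 under Webster.

Hamilton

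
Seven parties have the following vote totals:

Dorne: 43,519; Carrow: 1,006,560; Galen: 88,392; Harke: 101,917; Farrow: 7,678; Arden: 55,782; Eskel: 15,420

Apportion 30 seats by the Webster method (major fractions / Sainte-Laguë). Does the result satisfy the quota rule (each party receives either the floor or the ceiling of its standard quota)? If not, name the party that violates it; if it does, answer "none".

Carrow

Standard quotas: Dorne 0.990, Carrow 22.889, Galen 2.010, Harke 2.318, Farrow 0.175, Arden 1.268, Eskel 0.351.
Webster allocation: Dorne 1, Carrow 24, Galen 2, Harke 2, Farrow 0, Arden 1, Eskel 0.
Carrow has quota 22.889 (lower 22, upper 23) but receives 24 — outside the quota interval.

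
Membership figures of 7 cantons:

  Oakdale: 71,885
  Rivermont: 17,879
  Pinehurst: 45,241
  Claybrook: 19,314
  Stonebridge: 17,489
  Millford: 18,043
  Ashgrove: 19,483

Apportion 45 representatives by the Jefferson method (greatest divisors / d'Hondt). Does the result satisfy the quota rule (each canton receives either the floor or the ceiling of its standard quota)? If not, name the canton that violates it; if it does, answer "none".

none

Standard quotas: Oakdale 15.453, Rivermont 3.843, Pinehurst 9.725, Claybrook 4.152, Stonebridge 3.760, Millford 3.879, Ashgrove 4.188.
Jefferson allocation: Oakdale 16, Rivermont 4, Pinehurst 10, Claybrook 4, Stonebridge 3, Millford 4, Ashgrove 4.
Every allocation lies between the lower and upper quota.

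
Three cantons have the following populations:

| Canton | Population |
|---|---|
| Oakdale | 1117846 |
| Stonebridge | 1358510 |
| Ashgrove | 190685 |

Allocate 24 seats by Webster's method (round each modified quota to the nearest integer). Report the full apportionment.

Standard divisor 2667041/24 ≈ 111126.708; standard quotas: Oakdale 10.059, Stonebridge 12.225, Ashgrove 1.716.
Rounding to the nearest integer gives Oakdale 10, Stonebridge 12, Ashgrove 2 — total 24, matching the house size, so no adjustment is needed.

Oakdale 10, Stonebridge 12, Ashgrove 2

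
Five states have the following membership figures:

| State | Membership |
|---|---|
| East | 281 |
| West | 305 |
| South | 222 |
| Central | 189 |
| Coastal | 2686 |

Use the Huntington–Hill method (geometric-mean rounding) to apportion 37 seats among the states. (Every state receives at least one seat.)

With divisor 100: modified quotas East 2.810, West 3.050, South 2.220, Central 1.890, Coastal 26.860.
Geometric-mean thresholds: East √(2·3)=2.449, West √(3·4)=3.464, South √(2·3)=2.449, Central √(1·2)=1.414, Coastal √(26·27)=26.495.
Each quota rounded against its threshold gives East 3, West 3, South 2, Central 2, Coastal 27 (total 37).

East=3; West=3; South=2; Central=2; Coastal=27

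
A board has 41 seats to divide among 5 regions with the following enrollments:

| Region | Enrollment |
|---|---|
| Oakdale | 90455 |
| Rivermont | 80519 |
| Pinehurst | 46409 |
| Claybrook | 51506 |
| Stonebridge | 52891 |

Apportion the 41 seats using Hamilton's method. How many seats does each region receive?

Oakdale 11, Rivermont 10, Pinehurst 6, Claybrook 7, Stonebridge 7

Total 321780; standard divisor 321780/41 ≈ 7848.293.
Standard quotas: Oakdale 11.5254, Rivermont 10.2594, Pinehurst 5.9133, Claybrook 6.5627, Stonebridge 6.7392.
Lower quotas: Oakdale 11, Rivermont 10, Pinehurst 5, Claybrook 6, Stonebridge 6 (sum 38, leaving 3 seats).
Remainders in descending order: Pinehurst 0.9133, Stonebridge 0.7392, Claybrook 0.5627, Oakdale 0.5254, Rivermont 0.2594.
Largest remainders: Pinehurst, Stonebridge, Claybrook receive the extra seats.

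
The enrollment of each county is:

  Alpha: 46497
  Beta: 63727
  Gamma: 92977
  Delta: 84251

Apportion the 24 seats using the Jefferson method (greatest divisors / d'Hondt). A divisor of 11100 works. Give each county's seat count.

Alpha 4, Beta 5, Gamma 8, Delta 7

With modified divisor 11100: modified quotas Alpha 4.189, Beta 5.741, Gamma 8.376, Delta 7.590.
Rounding down: Alpha 4, Beta 5, Gamma 8, Delta 7 (total 24).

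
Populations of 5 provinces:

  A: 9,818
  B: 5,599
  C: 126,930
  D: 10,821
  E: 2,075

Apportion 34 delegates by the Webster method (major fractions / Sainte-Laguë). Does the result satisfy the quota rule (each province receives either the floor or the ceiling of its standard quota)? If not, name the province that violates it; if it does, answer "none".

C

Standard quotas: A 2.150, B 1.226, C 27.799, D 2.370, E 0.454.
Webster allocation: A 2, B 1, C 29, D 2, E 0.
C has quota 27.799 (lower 27, upper 28) but receives 29 — outside the quota interval.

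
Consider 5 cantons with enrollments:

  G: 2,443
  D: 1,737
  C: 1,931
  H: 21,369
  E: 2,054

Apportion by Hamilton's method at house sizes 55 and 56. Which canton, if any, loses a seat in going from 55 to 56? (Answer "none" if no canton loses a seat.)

At 55 seats: G 4, D 3, C 4, H 40, E 4.
At 56 seats: G 5, D 3, C 4, H 40, E 4.
No canton's allocation decreased.

none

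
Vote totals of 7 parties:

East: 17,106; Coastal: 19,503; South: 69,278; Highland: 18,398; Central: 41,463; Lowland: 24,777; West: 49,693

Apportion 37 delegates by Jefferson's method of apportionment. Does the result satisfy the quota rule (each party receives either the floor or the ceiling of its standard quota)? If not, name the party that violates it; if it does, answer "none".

none

Standard quotas: East 2.635, Coastal 3.004, South 10.671, Highland 2.834, Central 6.386, Lowland 3.816, West 7.654.
Jefferson allocation: East 2, Coastal 3, South 11, Highland 3, Central 6, Lowland 4, West 8.
Every allocation lies between the lower and upper quota.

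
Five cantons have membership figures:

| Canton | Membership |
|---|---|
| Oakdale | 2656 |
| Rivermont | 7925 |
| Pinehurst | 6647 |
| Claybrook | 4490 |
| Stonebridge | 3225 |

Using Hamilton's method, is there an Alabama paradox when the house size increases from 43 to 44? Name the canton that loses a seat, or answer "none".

Oakdale

At 43 seats: Oakdale 5, Rivermont 14, Pinehurst 11, Claybrook 8, Stonebridge 5.
At 44 seats: Oakdale 4, Rivermont 14, Pinehurst 12, Claybrook 8, Stonebridge 6.
Oakdale drops from 5 to 4.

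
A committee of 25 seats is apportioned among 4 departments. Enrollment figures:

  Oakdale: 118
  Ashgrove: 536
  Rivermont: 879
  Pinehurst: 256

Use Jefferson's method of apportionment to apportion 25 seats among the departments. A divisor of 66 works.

Oakdale 1, Ashgrove 8, Rivermont 13, Pinehurst 3

With modified divisor 66: modified quotas Oakdale 1.788, Ashgrove 8.121, Rivermont 13.318, Pinehurst 3.879.
Rounding down: Oakdale 1, Ashgrove 8, Rivermont 13, Pinehurst 3 (total 25).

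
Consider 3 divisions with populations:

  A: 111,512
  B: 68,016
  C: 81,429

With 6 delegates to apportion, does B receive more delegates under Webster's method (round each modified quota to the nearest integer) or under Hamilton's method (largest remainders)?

Webster

Webster: A 2, B 2, C 2.
Hamilton: A 3, B 1, C 2.
B gets 2 under Webster and 1 under Hamilton.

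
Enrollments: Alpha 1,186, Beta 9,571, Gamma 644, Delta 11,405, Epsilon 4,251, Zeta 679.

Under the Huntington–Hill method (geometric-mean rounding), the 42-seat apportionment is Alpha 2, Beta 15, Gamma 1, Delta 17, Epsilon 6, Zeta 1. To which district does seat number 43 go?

Epsilon

Priority for the next seat is population ÷ (√(s·(s+1))).
Priorities: Alpha 484.182, Beta 617.805, Gamma 455.377, Delta 651.980, Epsilon 655.944, Zeta 480.126.
Highest priority: Epsilon.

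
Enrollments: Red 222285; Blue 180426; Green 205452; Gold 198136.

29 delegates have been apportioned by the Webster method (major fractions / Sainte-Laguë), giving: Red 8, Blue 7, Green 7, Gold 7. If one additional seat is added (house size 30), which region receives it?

Green

Priority for the next seat is population ÷ (current seats + 0.5).
Priorities: Red 26151.176, Blue 24056.800, Green 27393.600, Gold 26418.133.
Highest priority: Green.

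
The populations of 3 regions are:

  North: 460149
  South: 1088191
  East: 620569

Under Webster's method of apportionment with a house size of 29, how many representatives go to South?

Standard divisor 2168909/29 ≈ 74789.966; standard quotas: North 6.153, South 14.550, East 8.297.
Rounding to the nearest integer gives North 6, South 15, East 8 — total 29, matching the house size, so no adjustment is needed.
South receives 15.

15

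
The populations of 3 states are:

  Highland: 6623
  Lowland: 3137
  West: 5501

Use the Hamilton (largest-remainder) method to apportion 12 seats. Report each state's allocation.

Highland 5, Lowland 3, West 4

Total 15261; standard divisor 15261/12 ≈ 1271.75.
Standard quotas: Highland 5.2078, Lowland 2.4667, West 4.3255.
Lower quotas: Highland 5, Lowland 2, West 4 (sum 11, leaving 1 seat).
Remainders in descending order: Lowland 0.4667, West 0.3255, Highland 0.2078.
The surplus seat goes to Lowland.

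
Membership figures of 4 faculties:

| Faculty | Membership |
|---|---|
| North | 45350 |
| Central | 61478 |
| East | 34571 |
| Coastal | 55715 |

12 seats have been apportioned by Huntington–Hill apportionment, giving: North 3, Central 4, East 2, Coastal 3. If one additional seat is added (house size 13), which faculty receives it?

Coastal

Priority for the next seat is population ÷ (√(s·(s+1))).
Priorities: North 13091.417, Central 13746.899, East 14113.552, Coastal 16083.535.
Highest priority: Coastal.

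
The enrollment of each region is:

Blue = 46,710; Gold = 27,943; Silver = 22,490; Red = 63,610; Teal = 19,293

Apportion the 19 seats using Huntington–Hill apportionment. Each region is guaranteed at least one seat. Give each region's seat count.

Blue=5, Gold=3, Silver=2, Red=7, Teal=2

With divisor 9498: modified quotas Blue 4.918, Gold 2.942, Silver 2.368, Red 6.697, Teal 2.031.
Geometric-mean thresholds: Blue √(4·5)=4.472, Gold √(2·3)=2.449, Silver √(2·3)=2.449, Red √(6·7)=6.481, Teal √(2·3)=2.449.
Each quota rounded against its threshold gives Blue 5, Gold 3, Silver 2, Red 7, Teal 2 (total 19).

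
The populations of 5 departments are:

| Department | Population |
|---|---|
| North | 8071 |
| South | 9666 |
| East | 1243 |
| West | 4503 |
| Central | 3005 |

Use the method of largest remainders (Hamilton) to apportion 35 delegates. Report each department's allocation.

North 11; South 13; East 1; West 6; Central 4

The standard divisor is 26488/35 ≈ 756.8.
Standard quotas: North 10.6646, South 12.7722, East 1.6424, West 5.9501, Central 3.9707.
Lower quotas: North 10, South 12, East 1, West 5, Central 3 (sum 31, leaving 4 seats).
Remainders in descending order: Central 0.9707, West 0.9501, South 0.7722, North 0.6646, East 0.6424.
Largest remainders: Central, West, South, North receive the extra seats.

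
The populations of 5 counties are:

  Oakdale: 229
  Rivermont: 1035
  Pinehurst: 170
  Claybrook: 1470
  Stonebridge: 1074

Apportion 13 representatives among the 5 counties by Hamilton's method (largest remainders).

Standard divisor: 3978 ÷ 13 = 306.
Standard quotas: Oakdale 0.748, Rivermont 3.382, Pinehurst 0.556, Claybrook 4.804, Stonebridge 3.510.
Lower quotas: Oakdale 0, Rivermont 3, Pinehurst 0, Claybrook 4, Stonebridge 3 (sum 10, leaving 3 seats).
Remainders in descending order: Claybrook 0.804, Oakdale 0.748, Pinehurst 0.556, Stonebridge 0.510, Rivermont 0.382.
Largest remainders: Claybrook, Oakdale, Pinehurst receive the extra seats.

Oakdale=1, Rivermont=3, Pinehurst=1, Claybrook=5, Stonebridge=3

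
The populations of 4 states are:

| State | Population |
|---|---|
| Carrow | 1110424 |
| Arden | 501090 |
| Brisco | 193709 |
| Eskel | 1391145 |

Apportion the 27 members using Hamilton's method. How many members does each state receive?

Standard divisor: 3196368 ÷ 27 = 118384.
Standard quotas: Carrow 9.3798, Arden 4.2328, Brisco 1.6363, Eskel 11.7511.
Lower quotas: Carrow 9, Arden 4, Brisco 1, Eskel 11 (sum 25, leaving 2 seats).
Remainders in descending order: Eskel 0.7511, Brisco 0.6363, Carrow 0.3798, Arden 0.2328.
Largest remainders: Eskel, Brisco receive the extra seats.

Carrow=9; Arden=4; Brisco=2; Eskel=12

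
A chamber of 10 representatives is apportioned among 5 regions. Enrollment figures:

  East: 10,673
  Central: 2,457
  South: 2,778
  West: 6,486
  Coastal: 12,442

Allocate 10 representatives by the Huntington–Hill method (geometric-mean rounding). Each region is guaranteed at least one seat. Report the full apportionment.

With divisor 3974: modified quotas East 2.686, Central 0.618, South 0.699, West 1.632, Coastal 3.131.
Geometric-mean thresholds: East √(2·3)=2.449, Central (min 1), South (min 1), West √(1·2)=1.414, Coastal √(3·4)=3.464.
Each quota rounded against its threshold gives East 3, Central 1, South 1, West 2, Coastal 3 (total 10).

East: 3, Central: 1, South: 1, West: 2, Coastal: 3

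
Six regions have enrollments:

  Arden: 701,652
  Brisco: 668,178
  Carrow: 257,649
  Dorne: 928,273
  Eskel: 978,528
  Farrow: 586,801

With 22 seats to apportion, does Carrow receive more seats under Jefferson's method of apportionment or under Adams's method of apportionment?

Jefferson: Arden 4, Brisco 4, Carrow 1, Dorne 5, Eskel 5, Farrow 3.
Adams: Arden 4, Brisco 3, Carrow 2, Dorne 5, Eskel 5, Farrow 3.
Carrow gets 1 under Jefferson and 2 under Adams.

Adams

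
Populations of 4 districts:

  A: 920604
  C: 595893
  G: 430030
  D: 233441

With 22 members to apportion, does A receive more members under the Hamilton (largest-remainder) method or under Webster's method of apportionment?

Webster

Hamilton: A 9, C 6, G 4, D 3.
Webster: A 10, C 6, G 4, D 2.
A gets 9 under Hamilton and 10 under Webster.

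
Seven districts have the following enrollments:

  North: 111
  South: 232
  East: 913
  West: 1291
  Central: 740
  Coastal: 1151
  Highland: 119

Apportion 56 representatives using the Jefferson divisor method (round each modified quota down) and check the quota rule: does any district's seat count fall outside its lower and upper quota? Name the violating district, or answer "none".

none

Standard quotas: North 1.364, South 2.851, East 11.220, West 15.865, Central 9.094, Coastal 14.144, Highland 1.462.
Jefferson allocation: North 1, South 3, East 11, West 16, Central 9, Coastal 15, Highland 1.
Every allocation lies between the lower and upper quota.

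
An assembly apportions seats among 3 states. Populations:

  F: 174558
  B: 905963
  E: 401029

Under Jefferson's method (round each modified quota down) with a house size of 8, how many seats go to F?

1

Standard divisor 1481550/8 ≈ 185193.75; standard quotas: F 0.943, B 4.892, E 2.165.
Rounding down gives 0, 4, 2 = 6 seats, so the divisor must be adjusted.
With modified divisor 162800: modified quotas F 1.072, B 5.565, E 2.463.
Rounding down: F 1, B 5, E 2 (total 8).
F receives 1.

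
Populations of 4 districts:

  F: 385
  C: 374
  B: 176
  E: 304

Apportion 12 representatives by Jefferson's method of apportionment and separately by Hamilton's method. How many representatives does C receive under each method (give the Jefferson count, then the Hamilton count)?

4 and 3

Jefferson: F 4, C 4, B 1, E 3.
Hamilton: F 4, C 3, B 2, E 3.
C gets 4 under Jefferson and 3 under Hamilton.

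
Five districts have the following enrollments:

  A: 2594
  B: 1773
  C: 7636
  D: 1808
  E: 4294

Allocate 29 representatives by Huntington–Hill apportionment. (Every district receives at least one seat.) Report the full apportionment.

With divisor 637: modified quotas A 4.072, B 2.783, C 11.987, D 2.838, E 6.741.
Geometric-mean thresholds: A √(4·5)=4.472, B √(2·3)=2.449, C √(11·12)=11.489, D √(2·3)=2.449, E √(6·7)=6.481.
Each quota rounded against its threshold gives A 4, B 3, C 12, D 3, E 7 (total 29).

A 4; B 3; C 12; D 3; E 7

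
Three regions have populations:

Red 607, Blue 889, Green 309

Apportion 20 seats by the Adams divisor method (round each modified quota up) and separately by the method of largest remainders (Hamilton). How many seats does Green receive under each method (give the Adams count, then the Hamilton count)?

Adams: Red 7, Blue 9, Green 4.
Hamilton: Red 7, Blue 10, Green 3.
Green gets 4 under Adams and 3 under Hamilton.

4 and 3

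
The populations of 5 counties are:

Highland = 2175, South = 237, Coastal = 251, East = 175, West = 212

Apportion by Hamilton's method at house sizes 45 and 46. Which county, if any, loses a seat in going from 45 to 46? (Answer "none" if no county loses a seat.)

At 45 seats: Highland 32, South 3, Coastal 4, East 3, West 3.
At 46 seats: Highland 33, South 3, Coastal 4, East 3, West 3.
No county's allocation decreased.

none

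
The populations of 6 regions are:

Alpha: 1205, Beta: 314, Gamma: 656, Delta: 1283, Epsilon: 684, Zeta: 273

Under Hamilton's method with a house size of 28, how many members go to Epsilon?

4

Total 4415; standard divisor 4415/28 ≈ 157.679.
Standard quotas: Alpha 7.642, Beta 1.991, Gamma 4.160, Delta 8.137, Epsilon 4.338, Zeta 1.731.
Lower quotas: Alpha 7, Beta 1, Gamma 4, Delta 8, Epsilon 4, Zeta 1 (sum 25, leaving 3 seats).
Remainders in descending order: Beta 0.991, Zeta 0.731, Alpha 0.642, Epsilon 0.338, Gamma 0.160, Delta 0.137.
Largest remainders: Beta, Zeta, Alpha receive the extra seats.
Epsilon receives 4.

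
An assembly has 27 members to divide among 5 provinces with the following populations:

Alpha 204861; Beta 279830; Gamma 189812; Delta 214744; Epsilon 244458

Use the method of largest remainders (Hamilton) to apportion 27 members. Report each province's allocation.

Alpha 5; Beta 7; Gamma 4; Delta 5; Epsilon 6

The standard divisor is 1133705/27 ≈ 41989.074.
Standard quotas: Alpha 4.8789, Beta 6.6644, Gamma 4.5205, Delta 5.1143, Epsilon 5.8219.
Lower quotas: Alpha 4, Beta 6, Gamma 4, Delta 5, Epsilon 5 (sum 24, leaving 3 seats).
Remainders in descending order: Alpha 0.8789, Epsilon 0.8219, Beta 0.6644, Gamma 0.5205, Delta 0.1143.
The surplus seats go to Alpha, Epsilon, Beta.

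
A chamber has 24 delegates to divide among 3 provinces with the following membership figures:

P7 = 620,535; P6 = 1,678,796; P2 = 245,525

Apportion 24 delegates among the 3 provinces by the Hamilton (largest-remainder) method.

Standard divisor: 2544856 ÷ 24 ≈ 106035.667.
Standard quotas: P7 5.8521, P6 15.8324, P2 2.3155.
Lower quotas: P7 5, P6 15, P2 2 (sum 22, leaving 2 seats).
Remainders in descending order: P7 0.8521, P6 0.8324, P2 0.3155.
Largest remainders: P7, P6 receive the extra seats.

P7 6, P6 16, P2 2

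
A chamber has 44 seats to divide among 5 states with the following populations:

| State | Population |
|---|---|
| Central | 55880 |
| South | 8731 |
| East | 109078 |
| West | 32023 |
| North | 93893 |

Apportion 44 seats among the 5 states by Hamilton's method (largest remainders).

Central 8, South 1, East 16, West 5, North 14

The standard divisor is 299605/44 ≈ 6809.205.
Standard quotas: Central 8.2065, South 1.2822, East 16.0192, West 4.7029, North 13.7891.
Lower quotas: Central 8, South 1, East 16, West 4, North 13 (sum 42, leaving 2 seats).
Remainders in descending order: North 0.7891, West 0.7029, South 0.2822, Central 0.2065, East 0.0192.
Largest remainders: North, West receive the extra seats.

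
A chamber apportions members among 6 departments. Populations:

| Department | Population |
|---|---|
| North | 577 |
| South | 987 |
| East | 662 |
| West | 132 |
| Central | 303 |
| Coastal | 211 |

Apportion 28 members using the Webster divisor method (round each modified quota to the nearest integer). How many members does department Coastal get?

Standard divisor 2872/28 ≈ 102.571; standard quotas: North 5.625, South 9.623, East 6.454, West 1.287, Central 2.954, Coastal 2.057.
Rounding to the nearest integer gives North 6, South 10, East 6, West 1, Central 3, Coastal 2 — total 28, matching the house size, so no adjustment is needed.
Coastal receives 2.

2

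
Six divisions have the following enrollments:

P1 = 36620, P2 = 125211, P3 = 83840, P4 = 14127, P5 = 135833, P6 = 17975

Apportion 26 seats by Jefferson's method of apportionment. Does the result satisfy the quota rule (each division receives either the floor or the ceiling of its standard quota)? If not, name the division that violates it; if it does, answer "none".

none

Standard quotas: P1 2.302, P2 7.871, P3 5.270, P4 0.888, P5 8.539, P6 1.130.
Jefferson allocation: P1 2, P2 8, P3 5, P4 1, P5 9, P6 1.
Every allocation lies between the lower and upper quota.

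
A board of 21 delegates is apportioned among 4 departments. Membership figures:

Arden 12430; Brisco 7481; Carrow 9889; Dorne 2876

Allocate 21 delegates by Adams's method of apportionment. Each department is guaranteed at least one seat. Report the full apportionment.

Arden: 8; Brisco: 5; Carrow: 6; Dorne: 2

Standard divisor 32676/21 ≈ 1556; standard quotas: Arden 7.988, Brisco 4.808, Carrow 6.355, Dorne 1.848.
Rounding up gives 8, 5, 7, 2 = 22 seats, so the divisor must be adjusted.
With modified divisor 1700: modified quotas Arden 7.312, Brisco 4.401, Carrow 5.817, Dorne 1.692.
Rounding up: Arden 8, Brisco 5, Carrow 6, Dorne 2 (total 21).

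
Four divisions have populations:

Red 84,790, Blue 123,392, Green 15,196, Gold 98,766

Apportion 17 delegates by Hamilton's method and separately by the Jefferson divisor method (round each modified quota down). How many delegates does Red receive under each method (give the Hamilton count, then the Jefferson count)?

Hamilton: Red 4, Blue 7, Green 1, Gold 5.
Jefferson: Red 5, Blue 7, Green 0, Gold 5.
Red gets 4 under Hamilton and 5 under Jefferson.

4 and 5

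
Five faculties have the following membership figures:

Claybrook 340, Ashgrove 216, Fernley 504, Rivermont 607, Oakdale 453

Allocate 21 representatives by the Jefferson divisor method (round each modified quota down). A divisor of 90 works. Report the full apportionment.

With modified divisor 90: modified quotas Claybrook 3.778, Ashgrove 2.400, Fernley 5.600, Rivermont 6.744, Oakdale 5.033.
Rounding down: Claybrook 3, Ashgrove 2, Fernley 5, Rivermont 6, Oakdale 5 (total 21).

Claybrook 3, Ashgrove 2, Fernley 5, Rivermont 6, Oakdale 5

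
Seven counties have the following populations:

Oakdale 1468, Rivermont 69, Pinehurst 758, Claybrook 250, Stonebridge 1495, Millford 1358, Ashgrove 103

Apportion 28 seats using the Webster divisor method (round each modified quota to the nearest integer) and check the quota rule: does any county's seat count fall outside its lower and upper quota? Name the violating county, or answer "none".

none

Standard quotas: Oakdale 7.472, Rivermont 0.351, Pinehurst 3.858, Claybrook 1.272, Stonebridge 7.610, Millford 6.912, Ashgrove 0.524.
Webster allocation: Oakdale 7, Rivermont 0, Pinehurst 4, Claybrook 1, Stonebridge 8, Millford 7, Ashgrove 1.
Every allocation lies between the lower and upper quota.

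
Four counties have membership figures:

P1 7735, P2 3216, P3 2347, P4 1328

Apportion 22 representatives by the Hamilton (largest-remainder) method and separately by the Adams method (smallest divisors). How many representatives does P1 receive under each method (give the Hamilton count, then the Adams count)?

Hamilton: P1 12, P2 5, P3 3, P4 2.
Adams: P1 11, P2 5, P3 4, P4 2.
P1 gets 12 under Hamilton and 11 under Adams.

12 and 11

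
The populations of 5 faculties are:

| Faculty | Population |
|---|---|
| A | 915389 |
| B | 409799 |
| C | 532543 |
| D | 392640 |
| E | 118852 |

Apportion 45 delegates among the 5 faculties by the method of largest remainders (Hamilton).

A: 17, B: 8, C: 10, D: 8, E: 2

Standard divisor: 2369223 ÷ 45 ≈ 52649.4.
Standard quotas: A 17.3865, B 7.7835, C 10.1149, D 7.4576, E 2.2574.
Lower quotas: A 17, B 7, C 10, D 7, E 2 (sum 43, leaving 2 seats).
Remainders in descending order: B 0.7835, D 0.4576, A 0.3865, E 0.2574, C 0.1149.
The surplus seats go to B, D.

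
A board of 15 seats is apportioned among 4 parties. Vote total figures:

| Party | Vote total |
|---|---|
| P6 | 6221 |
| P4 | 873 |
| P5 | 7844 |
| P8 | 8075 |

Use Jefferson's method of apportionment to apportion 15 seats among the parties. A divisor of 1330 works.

With modified divisor 1330: modified quotas P6 4.677, P4 0.656, P5 5.898, P8 6.071.
Rounding down: P6 4, P4 0, P5 5, P8 6 (total 15).

P6 4, P4 0, P5 5, P8 6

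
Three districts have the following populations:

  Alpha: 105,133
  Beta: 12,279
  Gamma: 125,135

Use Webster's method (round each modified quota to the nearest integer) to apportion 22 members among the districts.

Alpha 10, Beta 1, Gamma 11

Standard divisor 242547/22 ≈ 11024.864; standard quotas: Alpha 9.536, Beta 1.114, Gamma 11.350.
Rounding to the nearest integer gives Alpha 10, Beta 1, Gamma 11 — total 22, matching the house size, so no adjustment is needed.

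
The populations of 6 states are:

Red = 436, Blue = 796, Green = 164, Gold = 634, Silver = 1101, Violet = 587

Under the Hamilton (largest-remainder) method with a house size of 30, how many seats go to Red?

The standard divisor is 3718/30 ≈ 123.933.
Standard quotas: Red 3.518, Blue 6.423, Green 1.323, Gold 5.116, Silver 8.884, Violet 4.736.
Lower quotas: Red 3, Blue 6, Green 1, Gold 5, Silver 8, Violet 4 (sum 27, leaving 3 seats).
Remainders in descending order: Silver 0.884, Violet 0.736, Red 0.518, Blue 0.423, Green 0.323, Gold 0.116.
The surplus seats go to Silver, Violet, Red.
Red receives 4.

4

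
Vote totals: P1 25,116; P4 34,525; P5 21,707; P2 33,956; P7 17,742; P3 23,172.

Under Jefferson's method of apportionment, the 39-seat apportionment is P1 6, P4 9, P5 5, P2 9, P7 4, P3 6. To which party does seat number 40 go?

Priority for the next seat is population ÷ (current seats + 1).
Priorities: P1 3588.000, P4 3452.500, P5 3617.833, P2 3395.600, P7 3548.400, P3 3310.286.
Highest priority: P5.

P5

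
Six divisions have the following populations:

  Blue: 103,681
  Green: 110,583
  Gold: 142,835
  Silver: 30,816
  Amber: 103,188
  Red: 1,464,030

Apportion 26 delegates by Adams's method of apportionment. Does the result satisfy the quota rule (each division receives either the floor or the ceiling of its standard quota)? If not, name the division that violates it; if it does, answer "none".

Red

Standard quotas: Blue 1.379, Green 1.471, Gold 1.899, Silver 0.410, Amber 1.372, Red 19.469.
Adams allocation: Blue 2, Green 2, Gold 2, Silver 1, Amber 2, Red 17.
Red has quota 19.469 (lower 19, upper 20) but receives 17 — outside the quota interval.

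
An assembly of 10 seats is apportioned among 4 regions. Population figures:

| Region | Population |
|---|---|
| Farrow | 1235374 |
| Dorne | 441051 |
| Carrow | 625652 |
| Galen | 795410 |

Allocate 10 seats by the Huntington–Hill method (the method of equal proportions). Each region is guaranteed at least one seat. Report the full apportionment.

Farrow 4, Dorne 1, Carrow 2, Galen 3

With divisor 318297: modified quotas Farrow 3.881, Dorne 1.386, Carrow 1.966, Galen 2.499.
Geometric-mean thresholds: Farrow √(3·4)=3.464, Dorne √(1·2)=1.414, Carrow √(1·2)=1.414, Galen √(2·3)=2.449.
Each quota rounded against its threshold gives Farrow 4, Dorne 1, Carrow 2, Galen 3 (total 10).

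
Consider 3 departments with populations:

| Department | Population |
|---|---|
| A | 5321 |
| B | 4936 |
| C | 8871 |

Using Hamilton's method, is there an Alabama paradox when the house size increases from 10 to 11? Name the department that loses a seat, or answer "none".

At 10 seats: A 3, B 2, C 5.
At 11 seats: A 3, B 3, C 5.
No department's allocation decreased.

none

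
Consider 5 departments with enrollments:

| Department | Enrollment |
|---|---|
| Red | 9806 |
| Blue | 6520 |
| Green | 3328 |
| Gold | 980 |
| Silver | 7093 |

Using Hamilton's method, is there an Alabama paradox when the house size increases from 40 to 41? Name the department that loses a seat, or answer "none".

Gold

At 40 seats: Red 14, Blue 9, Green 5, Gold 2, Silver 10.
At 41 seats: Red 15, Blue 10, Green 5, Gold 1, Silver 10.
Gold drops from 2 to 1.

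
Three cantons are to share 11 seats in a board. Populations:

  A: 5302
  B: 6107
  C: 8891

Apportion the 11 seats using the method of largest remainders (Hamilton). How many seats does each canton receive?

The standard divisor is 20300/11 ≈ 1845.455.
Standard quotas: A 2.8730, B 3.3092, C 4.8178.
Lower quotas: A 2, B 3, C 4 (sum 9, leaving 2 seats).
Remainders in descending order: A 0.8730, C 0.8178, B 0.3092.
Largest remainders: A, C receive the extra seats.

A=3; B=3; C=5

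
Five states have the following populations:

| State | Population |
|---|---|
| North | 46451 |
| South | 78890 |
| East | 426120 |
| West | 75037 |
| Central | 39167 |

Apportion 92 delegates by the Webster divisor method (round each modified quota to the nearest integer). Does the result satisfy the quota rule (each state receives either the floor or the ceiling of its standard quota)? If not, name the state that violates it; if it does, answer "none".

East

Standard quotas: North 6.420, South 10.903, East 58.893, West 10.371, Central 5.413.
Webster allocation: North 6, South 11, East 60, West 10, Central 5.
East has quota 58.893 (lower 58, upper 59) but receives 60 — outside the quota interval.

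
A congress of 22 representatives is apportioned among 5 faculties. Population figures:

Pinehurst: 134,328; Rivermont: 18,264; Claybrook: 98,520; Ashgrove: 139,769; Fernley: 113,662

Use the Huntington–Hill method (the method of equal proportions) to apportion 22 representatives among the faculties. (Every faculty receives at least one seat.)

Pinehurst=6; Rivermont=1; Claybrook=4; Ashgrove=6; Fernley=5

With divisor 23277: modified quotas Pinehurst 5.771, Rivermont 0.785, Claybrook 4.233, Ashgrove 6.005, Fernley 4.883.
Geometric-mean thresholds: Pinehurst √(5·6)=5.477, Rivermont (min 1), Claybrook √(4·5)=4.472, Ashgrove √(6·7)=6.481, Fernley √(4·5)=4.472.
Each quota rounded against its threshold gives Pinehurst 6, Rivermont 1, Claybrook 4, Ashgrove 6, Fernley 5 (total 22).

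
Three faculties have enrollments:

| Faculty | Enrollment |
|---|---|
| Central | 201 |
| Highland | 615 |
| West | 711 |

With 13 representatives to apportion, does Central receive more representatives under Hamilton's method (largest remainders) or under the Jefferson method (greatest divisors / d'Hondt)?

Hamilton: Central 2, Highland 5, West 6.
Jefferson: Central 1, Highland 6, West 6.
Central gets 2 under Hamilton and 1 under Jefferson.

Hamilton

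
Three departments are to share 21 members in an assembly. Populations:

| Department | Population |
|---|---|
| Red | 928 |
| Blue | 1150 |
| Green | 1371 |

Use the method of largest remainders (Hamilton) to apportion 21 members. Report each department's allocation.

Red: 6, Blue: 7, Green: 8

Total 3449; standard divisor 3449/21 ≈ 164.238.
Standard quotas: Red 5.650, Blue 7.002, Green 8.348.
Lower quotas: Red 5, Blue 7, Green 8 (sum 20, leaving 1 seat).
Remainders in descending order: Red 0.650, Green 0.348, Blue 0.002.
The surplus seat goes to Red.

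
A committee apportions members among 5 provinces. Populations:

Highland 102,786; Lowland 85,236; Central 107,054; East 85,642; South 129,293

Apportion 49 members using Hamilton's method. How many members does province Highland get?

10

Standard divisor: 510011 ÷ 49 ≈ 10408.388.
Standard quotas: Highland 9.8753, Lowland 8.1892, Central 10.2854, East 8.2282, South 12.4220.
Lower quotas: Highland 9, Lowland 8, Central 10, East 8, South 12 (sum 47, leaving 2 seats).
Remainders in descending order: Highland 0.8753, South 0.4220, Central 0.2854, East 0.2282, Lowland 0.1892.
The surplus seats go to Highland, South.
Highland receives 10.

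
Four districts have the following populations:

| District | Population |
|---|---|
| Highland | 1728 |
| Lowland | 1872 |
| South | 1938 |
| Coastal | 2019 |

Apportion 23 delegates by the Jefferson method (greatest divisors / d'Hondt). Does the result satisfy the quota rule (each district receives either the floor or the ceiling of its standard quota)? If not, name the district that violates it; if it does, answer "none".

Standard quotas: Highland 5.259, Lowland 5.697, South 5.898, Coastal 6.145.
Jefferson allocation: Highland 5, Lowland 6, South 6, Coastal 6.
Every allocation lies between the lower and upper quota.

none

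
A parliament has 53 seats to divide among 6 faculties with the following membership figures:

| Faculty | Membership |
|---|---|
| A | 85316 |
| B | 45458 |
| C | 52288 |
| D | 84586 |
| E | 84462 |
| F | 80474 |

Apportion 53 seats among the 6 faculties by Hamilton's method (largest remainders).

A: 11; B: 6; C: 6; D: 10; E: 10; F: 10

Total 432584; standard divisor 432584/53 ≈ 8161.962.
Standard quotas: A 10.4529, B 5.5695, C 6.4063, D 10.3634, E 10.3482, F 9.8596.
Lower quotas: A 10, B 5, C 6, D 10, E 10, F 9 (sum 50, leaving 3 seats).
Remainders in descending order: F 0.8596, B 0.5695, A 0.4529, C 0.4063, D 0.3634, E 0.3482.
Largest remainders: F, B, A receive the extra seats.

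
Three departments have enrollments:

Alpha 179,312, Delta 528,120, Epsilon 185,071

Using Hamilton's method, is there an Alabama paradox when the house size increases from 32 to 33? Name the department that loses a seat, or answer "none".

none

At 32 seats: Alpha 6, Delta 19, Epsilon 7.
At 33 seats: Alpha 7, Delta 19, Epsilon 7.
No department's allocation decreased.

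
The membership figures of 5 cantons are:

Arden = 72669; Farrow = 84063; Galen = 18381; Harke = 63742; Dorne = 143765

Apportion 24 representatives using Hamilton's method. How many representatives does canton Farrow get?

5

The standard divisor is 382620/24 ≈ 15942.5.
Standard quotas: Arden 4.5582, Farrow 5.2729, Galen 1.1530, Harke 3.9982, Dorne 9.0177.
Lower quotas: Arden 4, Farrow 5, Galen 1, Harke 3, Dorne 9 (sum 22, leaving 2 seats).
Remainders in descending order: Harke 0.9982, Arden 0.5582, Farrow 0.2729, Galen 0.1530, Dorne 0.0177.
Largest remainders: Harke, Arden receive the extra seats.
Farrow receives 5.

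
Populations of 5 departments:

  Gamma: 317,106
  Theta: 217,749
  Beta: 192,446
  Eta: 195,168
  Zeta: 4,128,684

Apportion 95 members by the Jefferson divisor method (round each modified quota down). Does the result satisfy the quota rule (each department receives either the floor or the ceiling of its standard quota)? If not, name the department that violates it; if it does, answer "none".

Zeta

Standard quotas: Gamma 5.964, Theta 4.095, Beta 3.619, Eta 3.671, Zeta 77.651.
Jefferson allocation: Gamma 6, Theta 4, Beta 3, Eta 3, Zeta 79.
Zeta has quota 77.651 (lower 77, upper 78) but receives 79 — outside the quota interval.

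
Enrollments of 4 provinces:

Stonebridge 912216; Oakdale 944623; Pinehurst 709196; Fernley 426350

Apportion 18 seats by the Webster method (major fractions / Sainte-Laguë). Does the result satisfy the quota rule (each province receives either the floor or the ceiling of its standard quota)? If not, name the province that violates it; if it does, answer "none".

none

Standard quotas: Stonebridge 5.487, Oakdale 5.682, Pinehurst 4.266, Fernley 2.565.
Webster allocation: Stonebridge 5, Oakdale 6, Pinehurst 4, Fernley 3.
Every allocation lies between the lower and upper quota.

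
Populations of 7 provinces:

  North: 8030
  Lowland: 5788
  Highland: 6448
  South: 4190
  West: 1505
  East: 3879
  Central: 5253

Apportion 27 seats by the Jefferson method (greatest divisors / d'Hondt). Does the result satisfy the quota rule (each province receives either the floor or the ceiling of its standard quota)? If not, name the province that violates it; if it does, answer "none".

none

Standard quotas: North 6.178, Lowland 4.453, Highland 4.961, South 3.224, West 1.158, East 2.984, Central 4.042.
Jefferson allocation: North 6, Lowland 5, Highland 5, South 3, West 1, East 3, Central 4.
Every allocation lies between the lower and upper quota.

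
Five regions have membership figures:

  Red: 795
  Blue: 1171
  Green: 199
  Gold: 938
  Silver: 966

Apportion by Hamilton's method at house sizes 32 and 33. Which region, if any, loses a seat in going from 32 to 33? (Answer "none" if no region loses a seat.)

none

At 32 seats: Red 6, Blue 9, Green 2, Gold 7, Silver 8.
At 33 seats: Red 6, Blue 9, Green 2, Gold 8, Silver 8.
No region's allocation decreased.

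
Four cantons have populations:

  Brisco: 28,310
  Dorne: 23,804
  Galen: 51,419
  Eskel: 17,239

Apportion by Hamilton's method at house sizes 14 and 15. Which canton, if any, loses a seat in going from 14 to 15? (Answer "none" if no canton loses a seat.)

none

At 14 seats: Brisco 3, Dorne 3, Galen 6, Eskel 2.
At 15 seats: Brisco 4, Dorne 3, Galen 6, Eskel 2.
No canton's allocation decreased.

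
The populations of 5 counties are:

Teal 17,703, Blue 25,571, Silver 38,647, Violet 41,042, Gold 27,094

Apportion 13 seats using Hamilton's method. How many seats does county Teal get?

Total 150057; standard divisor 150057/13 ≈ 11542.846.
Standard quotas: Teal 1.5337, Blue 2.2153, Silver 3.3481, Violet 3.5556, Gold 2.3473.
Lower quotas: Teal 1, Blue 2, Silver 3, Violet 3, Gold 2 (sum 11, leaving 2 seats).
Remainders in descending order: Violet 0.5556, Teal 0.5337, Silver 0.3481, Gold 0.3473, Blue 0.2153.
Largest remainders: Violet, Teal receive the extra seats.
Teal receives 2.

2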